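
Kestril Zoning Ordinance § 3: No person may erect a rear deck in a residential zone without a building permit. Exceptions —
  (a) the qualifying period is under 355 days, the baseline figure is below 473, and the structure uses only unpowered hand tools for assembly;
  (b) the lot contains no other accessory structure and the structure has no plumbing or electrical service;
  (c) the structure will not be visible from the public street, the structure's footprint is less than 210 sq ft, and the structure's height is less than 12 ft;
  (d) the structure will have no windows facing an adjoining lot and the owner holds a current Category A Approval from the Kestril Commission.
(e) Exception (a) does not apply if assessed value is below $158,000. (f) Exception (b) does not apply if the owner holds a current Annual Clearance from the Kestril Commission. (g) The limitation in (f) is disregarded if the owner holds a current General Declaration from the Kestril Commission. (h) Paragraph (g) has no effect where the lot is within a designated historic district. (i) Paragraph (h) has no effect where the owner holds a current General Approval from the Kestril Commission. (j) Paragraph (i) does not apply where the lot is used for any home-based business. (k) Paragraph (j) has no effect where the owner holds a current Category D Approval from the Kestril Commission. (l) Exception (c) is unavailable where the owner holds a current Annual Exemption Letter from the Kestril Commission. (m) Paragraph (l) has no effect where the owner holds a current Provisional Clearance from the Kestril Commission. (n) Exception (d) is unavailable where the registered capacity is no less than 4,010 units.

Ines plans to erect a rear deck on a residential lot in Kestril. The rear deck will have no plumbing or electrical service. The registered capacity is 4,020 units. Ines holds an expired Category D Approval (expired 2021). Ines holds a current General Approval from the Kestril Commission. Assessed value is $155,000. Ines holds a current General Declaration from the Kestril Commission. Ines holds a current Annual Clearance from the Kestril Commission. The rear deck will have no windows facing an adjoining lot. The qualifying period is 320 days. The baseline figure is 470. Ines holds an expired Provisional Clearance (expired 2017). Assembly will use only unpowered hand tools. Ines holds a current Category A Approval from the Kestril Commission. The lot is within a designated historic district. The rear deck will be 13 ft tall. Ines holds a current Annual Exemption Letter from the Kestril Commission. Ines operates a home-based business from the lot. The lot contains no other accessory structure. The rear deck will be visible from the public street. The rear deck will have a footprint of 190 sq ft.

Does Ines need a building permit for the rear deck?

All of (a)'s requirements are met (the qualifying period is 320 days, under the 355 days limit; the baseline figure is 470, below the 473 limit; assembly uses only hand tools). Turning to paragraph (e): (e) operates against (a): assessed value is $155,000, below the $158,000 limit. (a) is therefore removed.
Exception (b) is satisfied on its face — the lot has no other accessory structure; there is no plumbing or electrical service. Turning to paragraphs (f)–(k): (f) operates against (b): a current Annual Clearance is held. (g) would limit (f) — a current General Declaration is held — but (h) sets (g) aside: (h) applies — the lot is in a historic district. (i) would limit (h) — a current General Approval is held — but (j) sets (i) aside: (j) applies — a home-based business operates on the lot. (k) is inapplicable (the Category D Approval is not current), so (j) stands. Exception (b) does not apply.
Exception (c) requires that the structure will not be visible from the public street; but the structure will be visible from the street, so (c) is unavailable.
Exception (d) is satisfied on its face — no windows face an adjoining lot; a current Category A Approval is held. But: (n) operates against (d): the registered capacity is 4,020 units, meeting the 4,010 units threshold. So (d) is unavailable.
No exception applies. The general rule governs.

Yes — Ines must obtain a building permit.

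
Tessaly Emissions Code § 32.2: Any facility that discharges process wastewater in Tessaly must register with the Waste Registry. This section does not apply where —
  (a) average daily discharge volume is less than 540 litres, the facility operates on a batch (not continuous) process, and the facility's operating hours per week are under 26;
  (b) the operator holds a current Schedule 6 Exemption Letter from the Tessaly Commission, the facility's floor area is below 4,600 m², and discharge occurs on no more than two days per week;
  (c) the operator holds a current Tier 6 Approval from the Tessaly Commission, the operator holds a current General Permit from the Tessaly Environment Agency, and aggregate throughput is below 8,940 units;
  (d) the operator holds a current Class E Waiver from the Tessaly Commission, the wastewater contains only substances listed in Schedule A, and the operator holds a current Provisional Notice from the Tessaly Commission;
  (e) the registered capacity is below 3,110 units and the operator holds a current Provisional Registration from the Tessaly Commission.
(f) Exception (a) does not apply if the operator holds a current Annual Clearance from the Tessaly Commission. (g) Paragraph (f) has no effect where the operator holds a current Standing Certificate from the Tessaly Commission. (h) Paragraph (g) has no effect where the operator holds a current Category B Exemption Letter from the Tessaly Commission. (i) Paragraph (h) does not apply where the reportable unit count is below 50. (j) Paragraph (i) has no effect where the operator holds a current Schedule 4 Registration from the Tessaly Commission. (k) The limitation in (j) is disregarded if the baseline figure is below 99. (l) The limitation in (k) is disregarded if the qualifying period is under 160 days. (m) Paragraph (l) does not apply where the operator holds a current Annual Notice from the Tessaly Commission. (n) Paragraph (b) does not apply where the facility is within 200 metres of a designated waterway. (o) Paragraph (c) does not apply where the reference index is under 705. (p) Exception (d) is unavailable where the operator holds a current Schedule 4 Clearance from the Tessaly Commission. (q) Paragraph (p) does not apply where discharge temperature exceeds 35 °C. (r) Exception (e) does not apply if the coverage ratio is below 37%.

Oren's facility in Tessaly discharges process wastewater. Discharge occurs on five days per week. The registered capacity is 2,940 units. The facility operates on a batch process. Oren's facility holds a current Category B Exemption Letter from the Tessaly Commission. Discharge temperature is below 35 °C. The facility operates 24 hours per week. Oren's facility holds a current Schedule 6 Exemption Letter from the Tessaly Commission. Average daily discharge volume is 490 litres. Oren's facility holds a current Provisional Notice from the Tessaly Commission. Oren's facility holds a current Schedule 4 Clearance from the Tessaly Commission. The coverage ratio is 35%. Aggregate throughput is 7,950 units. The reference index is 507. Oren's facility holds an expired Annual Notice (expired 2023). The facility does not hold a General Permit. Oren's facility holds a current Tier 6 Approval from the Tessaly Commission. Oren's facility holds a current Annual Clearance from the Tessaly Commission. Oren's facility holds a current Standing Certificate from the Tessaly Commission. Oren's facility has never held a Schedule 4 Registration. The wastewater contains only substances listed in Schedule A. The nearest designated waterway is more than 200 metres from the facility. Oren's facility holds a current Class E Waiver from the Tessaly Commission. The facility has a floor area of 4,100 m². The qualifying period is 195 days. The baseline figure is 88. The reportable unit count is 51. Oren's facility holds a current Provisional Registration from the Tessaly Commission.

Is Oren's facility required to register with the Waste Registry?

Exception (a)'s conditions are all satisfied: average daily discharge volume is 490 litres, less than the 540 litres limit; the facility operates on a batch process; the facility's operating hours per week are 24, under the 26 limit. But: (f) operates against (a): a current Annual Clearance is held. (g) operates (a current Standing Certificate is held), but is overridden by (h): (h) operates against (g): a current Category B Exemption Letter is held. (i) is not engaged (the reportable unit count is 51, not below 50), so (h) stands. So (a) is unavailable.
Exception (b) fails — discharge occurs on five days per week.
Exception (c) requires that the operator holds a current General Permit from the Tessaly Environment Agency; but no General Permit is held, so (c) is unavailable.
Exception (d): a current Class E Waiver is held; the wastewater is Schedule-A-only; a current Provisional Notice is held — every condition holds. Turning to paragraphs (p)–(q): (p) is engaged — a current Schedule 4 Clearance is held. (q) is inapplicable (discharge temperature is below 35 °C), so (p) stands. Exception (d) does not apply.
Exception (e): the registered capacity is 2,940 units, below the 3,110 units limit; a current Provisional Registration is held — every condition holds. But: (r) is engaged — the coverage ratio is 35%, below the 37% limit. Exception (e) does not apply.
Every exception is unavailable, so the rule governs.

Yes — Oren's facility must register with the Waste Registry.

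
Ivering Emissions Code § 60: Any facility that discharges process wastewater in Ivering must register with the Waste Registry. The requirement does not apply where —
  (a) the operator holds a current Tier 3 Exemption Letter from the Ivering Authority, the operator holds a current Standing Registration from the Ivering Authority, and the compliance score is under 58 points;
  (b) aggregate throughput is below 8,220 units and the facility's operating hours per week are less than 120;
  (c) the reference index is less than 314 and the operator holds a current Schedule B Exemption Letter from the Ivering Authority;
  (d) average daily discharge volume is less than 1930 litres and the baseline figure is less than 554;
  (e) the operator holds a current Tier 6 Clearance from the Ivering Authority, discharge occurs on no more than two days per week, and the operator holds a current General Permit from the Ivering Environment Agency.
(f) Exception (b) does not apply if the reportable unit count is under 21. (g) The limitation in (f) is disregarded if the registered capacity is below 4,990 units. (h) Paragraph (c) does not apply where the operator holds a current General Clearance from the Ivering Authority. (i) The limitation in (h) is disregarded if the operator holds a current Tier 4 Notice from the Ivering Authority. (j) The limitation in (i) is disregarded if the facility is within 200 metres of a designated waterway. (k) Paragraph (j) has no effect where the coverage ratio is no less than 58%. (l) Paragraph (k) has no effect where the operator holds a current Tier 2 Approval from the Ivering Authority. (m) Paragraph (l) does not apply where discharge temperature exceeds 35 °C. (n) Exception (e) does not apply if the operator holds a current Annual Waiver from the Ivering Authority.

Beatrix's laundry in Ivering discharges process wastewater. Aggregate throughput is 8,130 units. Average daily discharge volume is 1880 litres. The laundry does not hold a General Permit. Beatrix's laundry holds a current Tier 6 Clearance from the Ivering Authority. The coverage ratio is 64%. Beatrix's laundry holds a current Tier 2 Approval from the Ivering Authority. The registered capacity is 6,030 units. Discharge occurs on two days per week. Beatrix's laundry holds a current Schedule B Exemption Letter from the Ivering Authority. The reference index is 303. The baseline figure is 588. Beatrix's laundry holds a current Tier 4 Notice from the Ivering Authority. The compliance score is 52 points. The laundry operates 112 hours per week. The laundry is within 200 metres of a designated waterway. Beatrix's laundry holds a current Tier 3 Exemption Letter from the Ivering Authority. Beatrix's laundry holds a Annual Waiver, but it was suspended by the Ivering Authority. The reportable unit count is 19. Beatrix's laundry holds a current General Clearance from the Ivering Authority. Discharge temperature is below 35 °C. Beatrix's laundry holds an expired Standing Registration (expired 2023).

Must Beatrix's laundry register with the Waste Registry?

Yes — Beatrix's laundry must register with the Waste Registry.

Exception (a) fails — no current Standing Registration is held.
Exception (b) is satisfied on its face — aggregate throughput is 8,130 units, below the 8,220 units limit; the facility's operating hours per week are 112, less than the 120 limit. But applying paragraphs (f)–(g): (f) operates against (b): the reportable unit count is 19, under the 21 limit. (g), which would lift (f), is not triggered — the registered capacity is 6,030 units, not below 4,990 units. Exception (b) does not apply.
Exception (c) is satisfied on its face — the reference index is 303, less than the 314 limit; a current Schedule B Exemption Letter is held. But: (h) operates against (c): a current General Clearance is held. (i) would limit (h) — a current Tier 4 Notice is held — but (j) sets (i) aside: (j) is triggered — the laundry is within 200 m of a designated waterway. (k) is triggered (the coverage ratio is 64%, meeting the 58% threshold), but is overridden by (l): (l) operates against (k): a current Tier 2 Approval is held. (m) is not triggered (discharge temperature is below 35 °C), so (l) stands. Exception (c) does not apply.
Exception (d) does not apply: the baseline figure is 588, not less than 554.
Exception (e) fails — no General Permit is held.
Every exception is unavailable, so the rule governs.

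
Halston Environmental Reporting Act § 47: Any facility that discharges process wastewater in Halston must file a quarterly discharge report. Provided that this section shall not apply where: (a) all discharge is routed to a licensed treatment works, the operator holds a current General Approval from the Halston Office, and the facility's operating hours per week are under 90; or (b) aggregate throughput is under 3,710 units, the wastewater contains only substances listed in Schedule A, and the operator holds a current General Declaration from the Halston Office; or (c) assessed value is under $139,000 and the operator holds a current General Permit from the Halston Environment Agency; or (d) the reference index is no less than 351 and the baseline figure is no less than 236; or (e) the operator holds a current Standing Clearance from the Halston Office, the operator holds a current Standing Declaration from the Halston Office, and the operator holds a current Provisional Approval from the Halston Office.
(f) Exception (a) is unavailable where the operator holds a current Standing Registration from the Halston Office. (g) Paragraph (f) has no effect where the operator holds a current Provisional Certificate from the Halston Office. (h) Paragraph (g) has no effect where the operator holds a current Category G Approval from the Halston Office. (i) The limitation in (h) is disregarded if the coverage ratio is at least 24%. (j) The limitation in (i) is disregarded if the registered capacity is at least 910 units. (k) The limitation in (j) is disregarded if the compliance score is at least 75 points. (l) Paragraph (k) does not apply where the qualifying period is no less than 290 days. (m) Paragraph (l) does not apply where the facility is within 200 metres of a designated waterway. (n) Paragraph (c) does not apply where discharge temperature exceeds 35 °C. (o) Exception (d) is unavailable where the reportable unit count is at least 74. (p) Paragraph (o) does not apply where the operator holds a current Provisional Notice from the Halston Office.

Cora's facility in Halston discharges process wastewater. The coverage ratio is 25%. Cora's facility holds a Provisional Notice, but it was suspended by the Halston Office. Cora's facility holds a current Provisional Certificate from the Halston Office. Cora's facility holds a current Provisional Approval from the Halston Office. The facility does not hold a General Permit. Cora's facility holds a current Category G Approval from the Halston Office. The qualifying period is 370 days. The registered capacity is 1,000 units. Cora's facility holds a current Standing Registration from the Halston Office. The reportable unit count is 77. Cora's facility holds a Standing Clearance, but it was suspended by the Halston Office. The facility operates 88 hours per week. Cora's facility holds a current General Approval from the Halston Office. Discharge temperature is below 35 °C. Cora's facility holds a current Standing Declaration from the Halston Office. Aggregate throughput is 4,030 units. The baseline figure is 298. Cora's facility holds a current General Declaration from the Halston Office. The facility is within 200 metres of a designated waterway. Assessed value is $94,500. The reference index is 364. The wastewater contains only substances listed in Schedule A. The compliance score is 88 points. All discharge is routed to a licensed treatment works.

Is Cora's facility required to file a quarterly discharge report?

No — exception (a) applies; Cora's facility is not required to file a quarterly discharge report.

Exception (a): discharge is routed to a licensed treatment works; a current General Approval is held; the facility's operating hours per week are 88, under the 90 limit — every condition holds. As to paragraphs (f)–(m): (f) is engaged (a current Standing Registration is held), but is set aside by (g): (g) operates against (f): a current Provisional Certificate is held. (h) would limit (g) — a current Category G Approval is held — but (i) sets (h) aside: (i) operates against (h): the coverage ratio is 25%, meeting the 24% threshold. (j) is engaged (the registered capacity is 1,000 units, meeting the 910 units threshold), but is itself disapplied by (k): (k) operates against (j): the compliance score is 88 points, meeting the 75 points threshold. (l) is triggered (the qualifying period is 370 days, meeting the 290 days threshold), but is overridden by (m): (m) operates — the facility is within 200 m of a designated waterway. (a) remains available.
Exception (b) does not apply: aggregate throughput is 4,030 units, not under 3,710 units.
Exception (c) requires that the operator holds a current General Permit from the Halston Environment Agency; but no General Permit is held, so (c) is unavailable.
Exception (d) is satisfied on its face — the reference index is 364, meeting the 351 threshold; the baseline figure is 298, meeting the 236 threshold. But applying paragraphs (o)–(p): (o) is engaged — the reportable unit count is 77, meeting the 74 threshold. (p), which would lift (o), does not operate here — there is no Provisional Notice in force. So (d) is unavailable.
Exception (e) requires that the operator holds a current Standing Clearance from the Halston Office; but no current Standing Clearance is held, so (e) is unavailable.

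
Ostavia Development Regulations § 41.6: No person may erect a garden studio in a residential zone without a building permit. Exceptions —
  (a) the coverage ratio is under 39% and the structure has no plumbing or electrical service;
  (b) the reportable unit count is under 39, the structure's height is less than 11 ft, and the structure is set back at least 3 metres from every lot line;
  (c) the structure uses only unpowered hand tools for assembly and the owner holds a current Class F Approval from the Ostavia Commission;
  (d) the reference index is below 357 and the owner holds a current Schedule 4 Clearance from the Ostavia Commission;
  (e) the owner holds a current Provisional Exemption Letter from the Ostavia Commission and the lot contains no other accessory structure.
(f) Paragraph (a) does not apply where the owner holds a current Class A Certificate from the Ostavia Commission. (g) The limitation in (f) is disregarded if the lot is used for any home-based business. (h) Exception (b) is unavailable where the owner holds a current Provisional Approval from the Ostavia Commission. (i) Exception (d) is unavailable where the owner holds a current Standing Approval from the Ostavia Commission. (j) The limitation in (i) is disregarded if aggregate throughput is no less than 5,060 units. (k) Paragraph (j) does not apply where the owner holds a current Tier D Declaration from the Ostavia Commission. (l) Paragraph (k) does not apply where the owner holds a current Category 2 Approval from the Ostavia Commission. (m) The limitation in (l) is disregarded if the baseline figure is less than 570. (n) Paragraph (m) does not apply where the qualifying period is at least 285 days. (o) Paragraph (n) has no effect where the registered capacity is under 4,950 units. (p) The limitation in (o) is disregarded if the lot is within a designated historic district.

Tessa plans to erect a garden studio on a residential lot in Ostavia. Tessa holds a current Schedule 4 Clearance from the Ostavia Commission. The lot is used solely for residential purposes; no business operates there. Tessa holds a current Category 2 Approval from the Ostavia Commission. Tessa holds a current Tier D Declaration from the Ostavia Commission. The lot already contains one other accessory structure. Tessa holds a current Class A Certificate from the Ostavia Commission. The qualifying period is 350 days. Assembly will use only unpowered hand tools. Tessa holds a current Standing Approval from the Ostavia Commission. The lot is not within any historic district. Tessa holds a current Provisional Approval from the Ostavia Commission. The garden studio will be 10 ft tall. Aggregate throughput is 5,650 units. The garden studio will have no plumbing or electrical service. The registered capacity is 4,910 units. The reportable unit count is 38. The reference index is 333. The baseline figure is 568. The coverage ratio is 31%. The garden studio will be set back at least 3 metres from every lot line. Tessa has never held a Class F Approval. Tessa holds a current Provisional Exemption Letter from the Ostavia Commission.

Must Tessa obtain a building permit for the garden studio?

Exception (a) is satisfied on its face — the coverage ratio is 31%, under the 39% limit; there is no plumbing or electrical service. However, paragraphs (f)–(g) must be considered: (f) operates against (a): a current Class A Certificate is held. (g), which would lift (f), is not engaged — the lot is solely residential. So (a) is unavailable.
Exception (b) is satisfied on its face — the reportable unit count is 38, under the 39 limit; the structure's height is 10 ft, less than the 11 ft limit; the setback is at least 3 m on every side. However, paragraph (h) must be considered: (h) is triggered — a current Provisional Approval is held. Exception (b) does not apply.
Exception (c) fails — the Class F Approval is not current.
Exception (d)'s conditions are all satisfied: the reference index is 333, below the 357 limit; a current Schedule 4 Clearance is held. Turning to paragraphs (i)–(p): (i) operates against (d): a current Standing Approval is held. (j) applies (aggregate throughput is 5,650 units, meeting the 5,060 units threshold), but is set aside by (k): (k) is engaged — a current Tier D Declaration is held. (l) would limit (k) — a current Category 2 Approval is held — but (m) sets (l) aside: (m) is triggered — the baseline figure is 568, less than the 570 limit. (n) would limit (m) — the qualifying period is 350 days, meeting the 285 days threshold — but (o) sets (n) aside: (o) operates against (n): the registered capacity is 4,910 units, under the 4,950 units limit. (p) is not engaged (the lot is not in a historic district), so (o) stands. (d) is therefore removed.
Exception (e) does not apply: the lot already has another accessory structure.
None of the exceptions is available; § 41.6 applies in full.

Yes — Tessa must obtain a building permit.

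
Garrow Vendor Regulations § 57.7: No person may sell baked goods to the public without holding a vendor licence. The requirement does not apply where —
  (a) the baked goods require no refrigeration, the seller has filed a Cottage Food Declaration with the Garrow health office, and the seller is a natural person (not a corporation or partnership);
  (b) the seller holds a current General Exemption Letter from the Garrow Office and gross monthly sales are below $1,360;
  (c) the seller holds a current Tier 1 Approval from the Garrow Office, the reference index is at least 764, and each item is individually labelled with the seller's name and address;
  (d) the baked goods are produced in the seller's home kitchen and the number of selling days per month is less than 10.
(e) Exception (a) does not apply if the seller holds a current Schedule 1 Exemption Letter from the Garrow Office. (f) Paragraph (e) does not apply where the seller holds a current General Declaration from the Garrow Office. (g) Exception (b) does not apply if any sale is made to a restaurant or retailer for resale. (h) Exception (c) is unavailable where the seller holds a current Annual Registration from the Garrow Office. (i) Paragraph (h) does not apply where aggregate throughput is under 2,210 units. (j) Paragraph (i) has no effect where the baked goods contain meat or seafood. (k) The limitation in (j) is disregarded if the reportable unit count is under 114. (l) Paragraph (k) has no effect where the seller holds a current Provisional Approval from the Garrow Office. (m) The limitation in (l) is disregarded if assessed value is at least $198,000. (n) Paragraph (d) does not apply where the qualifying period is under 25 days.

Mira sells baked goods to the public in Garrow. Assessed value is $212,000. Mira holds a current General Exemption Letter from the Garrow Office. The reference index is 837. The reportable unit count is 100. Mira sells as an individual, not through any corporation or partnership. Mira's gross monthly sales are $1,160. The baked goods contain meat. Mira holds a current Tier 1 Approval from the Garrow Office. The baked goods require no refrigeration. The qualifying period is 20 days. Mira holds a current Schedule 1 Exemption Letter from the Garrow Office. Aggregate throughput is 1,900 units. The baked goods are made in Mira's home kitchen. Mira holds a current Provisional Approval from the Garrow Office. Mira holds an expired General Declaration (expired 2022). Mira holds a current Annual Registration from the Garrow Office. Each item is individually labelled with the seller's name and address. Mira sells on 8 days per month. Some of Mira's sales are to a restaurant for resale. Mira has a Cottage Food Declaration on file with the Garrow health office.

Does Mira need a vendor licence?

Exception (a) is satisfied on its face — the baked goods are shelf-stable; a Cottage Food Declaration is on file; the seller is a natural person. But applying paragraphs (e)–(f): (e) operates against (a): a current Schedule 1 Exemption Letter is held. (f), which would lift (e), is not engaged — the General Declaration is not current. So (a) is unavailable.
Exception (b): a current General Exemption Letter is held; gross monthly sales are $1,160, below the $1,360 limit — every condition holds. However, paragraph (g) must be considered: (g) is engaged — some sales are to a restaurant for resale. (b) is therefore removed.
Exception (c) is satisfied on its face — a current Tier 1 Approval is held; the reference index is 837, meeting the 764 threshold; items are individually labelled. Under paragraphs (h)–(m): (h) would limit (c) — a current Annual Registration is held — but (i) sets (h) aside: (i) operates — aggregate throughput is 1,900 units, under the 2,210 units limit. (j) would limit (i) — the baked goods contain meat — but (k) sets (j) aside: (k) is engaged — the reportable unit count is 100, under the 114 limit. (l) is engaged (a current Provisional Approval is held), but yields to (m): (m) is triggered — assessed value is $212,000, meeting the $198,000 threshold. Exception (c) stands.
Exception (d) is satisfied on its face — the baked goods are home-kitchen produced; the number of selling days per month is 8, less than the 10 limit. Turning to paragraph (n): (n) operates — the qualifying period is 20 days, under the 25 days limit. (d) is therefore removed.

No — exception (c) applies; Mira is not required to hold a vendor licence.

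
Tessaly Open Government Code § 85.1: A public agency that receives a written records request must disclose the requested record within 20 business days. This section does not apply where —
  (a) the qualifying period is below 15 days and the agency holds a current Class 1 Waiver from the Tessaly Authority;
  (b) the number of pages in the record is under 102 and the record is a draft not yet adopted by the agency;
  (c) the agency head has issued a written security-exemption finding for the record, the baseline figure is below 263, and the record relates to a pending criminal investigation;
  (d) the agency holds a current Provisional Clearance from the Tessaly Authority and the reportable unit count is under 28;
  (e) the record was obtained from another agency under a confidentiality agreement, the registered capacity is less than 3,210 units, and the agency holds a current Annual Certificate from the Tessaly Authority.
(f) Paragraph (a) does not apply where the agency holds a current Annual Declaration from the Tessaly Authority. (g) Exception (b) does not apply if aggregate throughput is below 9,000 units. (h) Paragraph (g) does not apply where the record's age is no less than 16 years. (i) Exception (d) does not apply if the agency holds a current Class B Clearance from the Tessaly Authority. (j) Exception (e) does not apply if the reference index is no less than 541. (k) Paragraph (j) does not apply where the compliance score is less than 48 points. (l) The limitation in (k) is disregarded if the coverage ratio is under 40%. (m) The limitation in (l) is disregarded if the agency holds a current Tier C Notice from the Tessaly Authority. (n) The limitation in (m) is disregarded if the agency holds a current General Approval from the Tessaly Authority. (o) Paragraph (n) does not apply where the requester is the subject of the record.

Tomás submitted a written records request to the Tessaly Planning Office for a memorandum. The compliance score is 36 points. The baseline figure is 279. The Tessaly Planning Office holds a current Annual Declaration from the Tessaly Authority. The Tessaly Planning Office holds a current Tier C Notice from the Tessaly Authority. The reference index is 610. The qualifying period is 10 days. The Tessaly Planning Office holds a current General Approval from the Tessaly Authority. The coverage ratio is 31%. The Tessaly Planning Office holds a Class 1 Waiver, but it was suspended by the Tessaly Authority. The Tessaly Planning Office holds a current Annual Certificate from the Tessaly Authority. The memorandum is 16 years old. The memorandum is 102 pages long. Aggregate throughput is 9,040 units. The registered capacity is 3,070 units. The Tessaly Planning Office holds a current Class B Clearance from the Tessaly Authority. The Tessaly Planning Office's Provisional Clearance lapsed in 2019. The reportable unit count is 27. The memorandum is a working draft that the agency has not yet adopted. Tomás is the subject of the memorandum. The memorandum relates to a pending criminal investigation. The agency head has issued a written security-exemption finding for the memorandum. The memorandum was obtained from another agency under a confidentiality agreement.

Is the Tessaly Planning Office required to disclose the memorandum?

Exception (a) fails — there is no Class 1 Waiver in force.
Exception (b) does not apply: the number of pages in the record is 102, not under 102.
Exception (c) fails — the baseline figure is 279, not below 263.
Exception (d) does not apply: the Provisional Clearance is not current.
Exception (e): the memorandum was obtained under a confidentiality agreement; the registered capacity is 3,070 units, less than the 3,210 units limit; a current Annual Certificate is held — every condition holds. Considering the limiting provisions: (j) is triggered (the reference index is 610, meeting the 541 threshold), but is displaced by (k): (k) operates against (j): the compliance score is 36 points, less than the 48 points limit. (l) would limit (k) — the coverage ratio is 31%, under the 40% limit — but (m) sets (l) aside: (m) operates against (l): a current Tier C Notice is held. (n) would limit (m) — a current General Approval is held — but (o) sets (n) aside: (o) operates — Tomás is the subject of the memorandum. (e) remains available.

No — exception (e) applies; the Tessaly Planning Office is not required to disclose the memorandum.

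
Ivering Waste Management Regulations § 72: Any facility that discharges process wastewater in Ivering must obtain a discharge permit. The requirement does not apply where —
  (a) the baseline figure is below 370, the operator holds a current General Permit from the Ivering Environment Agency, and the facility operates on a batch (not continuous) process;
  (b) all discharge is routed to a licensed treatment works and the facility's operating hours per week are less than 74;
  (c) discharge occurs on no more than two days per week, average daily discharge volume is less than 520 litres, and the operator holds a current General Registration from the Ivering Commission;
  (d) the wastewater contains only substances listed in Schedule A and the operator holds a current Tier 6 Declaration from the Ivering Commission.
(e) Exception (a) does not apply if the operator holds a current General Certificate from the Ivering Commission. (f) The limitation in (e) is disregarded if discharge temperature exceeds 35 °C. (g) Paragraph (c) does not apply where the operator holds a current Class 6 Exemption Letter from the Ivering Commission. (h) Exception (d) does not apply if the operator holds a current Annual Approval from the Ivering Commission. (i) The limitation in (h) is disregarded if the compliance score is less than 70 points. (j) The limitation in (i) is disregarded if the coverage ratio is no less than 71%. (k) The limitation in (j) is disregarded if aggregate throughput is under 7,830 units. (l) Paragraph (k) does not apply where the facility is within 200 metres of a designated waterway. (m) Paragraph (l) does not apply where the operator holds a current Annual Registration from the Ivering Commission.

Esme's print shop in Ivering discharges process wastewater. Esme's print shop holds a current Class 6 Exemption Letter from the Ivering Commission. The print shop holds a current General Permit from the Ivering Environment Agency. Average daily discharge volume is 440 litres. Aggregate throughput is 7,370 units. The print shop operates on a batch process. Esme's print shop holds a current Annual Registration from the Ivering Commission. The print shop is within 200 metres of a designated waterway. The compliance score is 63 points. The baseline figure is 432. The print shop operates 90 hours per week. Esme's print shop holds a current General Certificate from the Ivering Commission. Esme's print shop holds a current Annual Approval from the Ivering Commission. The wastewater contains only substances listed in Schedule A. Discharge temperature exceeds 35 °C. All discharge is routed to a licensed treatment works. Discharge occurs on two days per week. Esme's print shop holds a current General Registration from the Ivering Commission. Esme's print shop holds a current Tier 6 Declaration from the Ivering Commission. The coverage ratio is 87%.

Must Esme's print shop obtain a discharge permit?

Exception (a) requires that the baseline figure is below 370; but the baseline figure is 432, not below 370, so (a) is unavailable.
Exception (b) requires that the facility's operating hours per week are less than 74; but the facility's operating hours per week are 90, not less than 74, so (b) is unavailable.
All of (c)'s requirements are met (discharge occurs on no more than two days per week; average daily discharge volume is 440 litres, less than the 520 litres limit; a current General Registration is held). But: (g) operates against (c): a current Class 6 Exemption Letter is held. So (c) is unavailable.
Exception (d)'s conditions are all satisfied: the wastewater is Schedule-A-only; a current Tier 6 Declaration is held. As to paragraphs (h)–(m): (h) would limit (d) — a current Annual Approval is held — but (i) sets (h) aside: (i) operates against (h): the compliance score is 63 points, less than the 70 points limit. (j) would limit (i) — the coverage ratio is 87%, meeting the 71% threshold — but (k) sets (j) aside: (k) operates against (j): aggregate throughput is 7,370 units, under the 7,830 units limit. (l) is triggered (the print shop is within 200 m of a designated waterway), but is overridden by (m): (m) applies — a current Annual Registration is held. (d) remains available.

No — exception (d) applies; Esme's print shop is not required to obtain a discharge permit.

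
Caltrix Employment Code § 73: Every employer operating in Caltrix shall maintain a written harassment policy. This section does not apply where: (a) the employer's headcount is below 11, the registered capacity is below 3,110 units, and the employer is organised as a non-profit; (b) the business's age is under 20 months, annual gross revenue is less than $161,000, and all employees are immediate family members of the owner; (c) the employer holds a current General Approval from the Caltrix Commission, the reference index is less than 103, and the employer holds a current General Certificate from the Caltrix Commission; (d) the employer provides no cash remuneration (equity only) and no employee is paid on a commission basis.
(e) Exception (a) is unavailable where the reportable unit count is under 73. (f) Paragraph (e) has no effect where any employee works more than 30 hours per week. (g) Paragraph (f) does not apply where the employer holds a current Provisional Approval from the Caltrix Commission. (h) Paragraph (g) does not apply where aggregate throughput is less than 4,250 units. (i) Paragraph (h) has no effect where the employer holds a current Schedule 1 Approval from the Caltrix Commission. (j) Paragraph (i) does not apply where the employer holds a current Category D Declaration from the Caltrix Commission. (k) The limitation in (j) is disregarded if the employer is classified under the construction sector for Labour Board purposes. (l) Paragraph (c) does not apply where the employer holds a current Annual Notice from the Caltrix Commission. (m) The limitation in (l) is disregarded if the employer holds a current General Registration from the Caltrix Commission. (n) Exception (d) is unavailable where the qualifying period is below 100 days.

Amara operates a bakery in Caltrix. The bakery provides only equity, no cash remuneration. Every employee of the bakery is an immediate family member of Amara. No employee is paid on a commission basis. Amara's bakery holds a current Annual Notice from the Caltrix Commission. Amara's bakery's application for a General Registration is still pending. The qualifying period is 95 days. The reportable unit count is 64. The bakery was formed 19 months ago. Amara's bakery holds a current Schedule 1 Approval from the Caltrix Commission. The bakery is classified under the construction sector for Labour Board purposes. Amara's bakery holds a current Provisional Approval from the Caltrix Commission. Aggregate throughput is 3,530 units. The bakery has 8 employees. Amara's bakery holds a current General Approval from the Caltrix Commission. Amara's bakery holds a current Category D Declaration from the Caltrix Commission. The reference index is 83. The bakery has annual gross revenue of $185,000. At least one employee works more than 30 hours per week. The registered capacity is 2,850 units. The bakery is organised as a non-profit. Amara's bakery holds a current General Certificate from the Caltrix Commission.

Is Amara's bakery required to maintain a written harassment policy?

Yes — Amara's bakery must maintain a written harassment policy.

Exception (a)'s conditions are all satisfied: the employer's headcount is 8, below the 11 limit; the registered capacity is 2,850 units, below the 3,110 units limit; the employer is a non-profit. However, paragraphs (e)–(k) must be considered: (e) is triggered — the reportable unit count is 64, under the 73 limit. (f) is triggered (at least one employee exceeds 30 hours/week), but is overridden by (g): (g) operates against (f): a current Provisional Approval is held. (h) would limit (g) — aggregate throughput is 3,530 units, less than the 4,250 units limit — but (i) sets (h) aside: (i) operates against (h): a current Schedule 1 Approval is held. (j) is triggered (a current Category D Declaration is held), but is overridden by (k): (k) is triggered — the bakery is classified under the construction sector. So (a) is unavailable.
Exception (b) does not apply: annual gross revenue is $185,000, not less than $161,000.
Exception (c): a current General Approval is held; the reference index is 83, less than the 103 limit; a current General Certificate is held — every condition holds. Turning to paragraphs (l)–(m): (l) is triggered — a current Annual Notice is held. (m), which would lift (l), is not engaged — no current General Registration is held. So (c) is unavailable.
All of (d)'s requirements are met (remuneration is equity-only; no employee is paid on commission). However, paragraph (n) must be considered: (n) operates against (d): the qualifying period is 95 days, below the 100 days limit. (d) is therefore removed.
None of the exceptions is available; § 73 applies in full.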